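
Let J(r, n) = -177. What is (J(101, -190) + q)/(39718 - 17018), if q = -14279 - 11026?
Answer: -12741/11350 ≈ -1.1226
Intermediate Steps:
q = -25305
(J(101, -190) + q)/(39718 - 17018) = (-177 - 25305)/(39718 - 17018) = -25482/22700 = -25482*1/22700 = -12741/11350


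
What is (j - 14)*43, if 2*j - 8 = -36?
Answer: -1204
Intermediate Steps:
j = -14 (j = 4 + (1/2)*(-36) = 4 - 18 = -14)
(j - 14)*43 = (-14 - 14)*43 = -28*43 = -1204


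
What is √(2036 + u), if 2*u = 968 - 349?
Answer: √9382/2 ≈ 48.430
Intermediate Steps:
u = 619/2 (u = (968 - 349)/2 = (½)*619 = 619/2 ≈ 309.50)
√(2036 + u) = √(2036 + 619/2) = √(4691/2) = √9382/2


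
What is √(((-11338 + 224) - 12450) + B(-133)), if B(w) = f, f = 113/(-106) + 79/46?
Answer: I*√35014217118/1219 ≈ 153.5*I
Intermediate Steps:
f = 794/1219 (f = 113*(-1/106) + 79*(1/46) = -113/106 + 79/46 = 794/1219 ≈ 0.65135)
B(w) = 794/1219
√(((-11338 + 224) - 12450) + B(-133)) = √(((-11338 + 224) - 12450) + 794/1219) = √((-11114 - 12450) + 794/1219) = √(-23564 + 794/1219) = √(-28723722/1219) = I*√35014217118/1219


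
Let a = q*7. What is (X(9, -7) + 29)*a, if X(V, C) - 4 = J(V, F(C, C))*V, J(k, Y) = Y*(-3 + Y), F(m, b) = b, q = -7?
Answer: -32487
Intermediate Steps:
a = -49 (a = -7*7 = -49)
X(V, C) = 4 + C*V*(-3 + C) (X(V, C) = 4 + (C*(-3 + C))*V = 4 + C*V*(-3 + C))
(X(9, -7) + 29)*a = ((4 - 7*9*(-3 - 7)) + 29)*(-49) = ((4 - 7*9*(-10)) + 29)*(-49) = ((4 + 630) + 29)*(-49) = (634 + 29)*(-49) = 663*(-49) = -32487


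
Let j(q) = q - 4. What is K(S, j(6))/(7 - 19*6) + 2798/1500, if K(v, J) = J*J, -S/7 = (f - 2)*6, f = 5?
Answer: 146693/80250 ≈ 1.8279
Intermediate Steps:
j(q) = -4 + q
S = -126 (S = -7*(5 - 2)*6 = -21*6 = -7*18 = -126)
K(v, J) = J²
K(S, j(6))/(7 - 19*6) + 2798/1500 = (-4 + 6)²/(7 - 19*6) + 2798/1500 = 2²/(7 - 114) + 2798*(1/1500) = 4/(-107) + 1399/750 = 4*(-1/107) + 1399/750 = -4/107 + 1399/750 = 146693/80250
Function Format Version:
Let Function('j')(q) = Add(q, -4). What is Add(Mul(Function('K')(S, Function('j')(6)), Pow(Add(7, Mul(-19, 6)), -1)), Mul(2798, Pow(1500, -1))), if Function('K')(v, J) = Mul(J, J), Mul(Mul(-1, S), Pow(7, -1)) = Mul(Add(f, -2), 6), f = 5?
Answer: Rational(146693, 80250) ≈ 1.8279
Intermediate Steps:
Function('j')(q) = Add(-4, q)
S = -126 (S = Mul(-7, Mul(Add(5, -2), 6)) = Mul(-7, Mul(3, 6)) = Mul(-7, 18) = -126)
Function('K')(v, J) = Pow(J, 2)
Add(Mul(Function('K')(S, Function('j')(6)), Pow(Add(7, Mul(-19, 6)), -1)), Mul(2798, Pow(1500, -1))) = Add(Mul(Pow(Add(-4, 6), 2), Pow(Add(7, Mul(-19, 6)), -1)), Mul(2798, Pow(1500, -1))) = Add(Mul(Pow(2, 2), Pow(Add(7, -114), -1)), Mul(2798, Rational(1, 1500))) = Add(Mul(4, Pow(-107, -1)), Rational(1399, 750)) = Add(Mul(4, Rational(-1, 107)), Rational(1399, 750)) = Add(Rational(-4, 107), Rational(1399, 750)) = Rational(146693, 80250)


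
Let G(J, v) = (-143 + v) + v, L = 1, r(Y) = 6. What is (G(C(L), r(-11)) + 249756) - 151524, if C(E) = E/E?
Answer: 98101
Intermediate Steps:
C(E) = 1
G(J, v) = -143 + 2*v
(G(C(L), r(-11)) + 249756) - 151524 = ((-143 + 2*6) + 249756) - 151524 = ((-143 + 12) + 249756) - 151524 = (-131 + 249756) - 151524 = 249625 - 151524 = 98101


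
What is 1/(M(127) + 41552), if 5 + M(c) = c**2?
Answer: 1/57676 ≈ 1.7338e-5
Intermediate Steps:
M(c) = -5 + c**2
1/(M(127) + 41552) = 1/((-5 + 127**2) + 41552) = 1/((-5 + 16129) + 41552) = 1/(16124 + 41552) = 1/57676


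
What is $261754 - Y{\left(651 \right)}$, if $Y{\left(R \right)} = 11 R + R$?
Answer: $253942$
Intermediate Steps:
$Y{\left(R \right)} = 12 R$
$261754 - Y{\left(651 \right)} = 261754 - 12 \cdot 651 = 261754 - 7812 = 253942$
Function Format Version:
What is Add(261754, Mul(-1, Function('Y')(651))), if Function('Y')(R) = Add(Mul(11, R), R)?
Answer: 253942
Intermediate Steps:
Function('Y')(R) = Mul(12, R)
Add(261754, Mul(-1, Function('Y')(651))) = Add(261754, Mul(-1, Mul(12, 651))) = Add(261754, Mul(-1, 7812)) = Add(261754, -7812) = 253942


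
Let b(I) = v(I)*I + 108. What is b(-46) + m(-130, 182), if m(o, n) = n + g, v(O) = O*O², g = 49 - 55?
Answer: 4477740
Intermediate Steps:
g = -6
v(O) = O³
b(I) = 108 + I⁴ (b(I) = I³*I + 108 = I⁴ + 108 = 108 + I⁴)
m(o, n) = -6 + n (m(o, n) = n - 6 = -6 + n)
b(-46) + m(-130, 182) = (108 + (-46)⁴) + (-6 + 182) = (108 + 4477456) + 176 = 4477564 + 176 = 4477740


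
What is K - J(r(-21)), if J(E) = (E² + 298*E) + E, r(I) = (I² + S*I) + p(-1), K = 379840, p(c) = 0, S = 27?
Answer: 401638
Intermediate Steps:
r(I) = I² + 27*I (r(I) = (I² + 27*I) + 0 = I² + 27*I)
J(E) = E² + 299*E
K - J(r(-21)) = 379840 - (-21*(27 - 21))*(299 - 21*(27 - 21)) = 379840 - (-21*6)*(299 - 21*6) = 379840 - (-126)*(299 - 126) = 379840 - (-126)*173 = 379840 - 1*(-21798) = 379840 + 21798 = 401638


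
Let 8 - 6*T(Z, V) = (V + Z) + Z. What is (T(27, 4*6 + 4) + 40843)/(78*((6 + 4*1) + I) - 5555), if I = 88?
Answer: 122492/6267 ≈ 19.546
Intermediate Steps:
T(Z, V) = 4/3 - Z/3 - V/6 (T(Z, V) = 4/3 - ((V + Z) + Z)/6 = 4/3 - (V + 2*Z)/6 = 4/3 + (-Z/3 - V/6) = 4/3 - Z/3 - V/6)
(T(27, 4*6 + 4) + 40843)/(78*((6 + 4*1) + I) - 5555) = ((4/3 - ⅓*27 - (4*6 + 4)/6) + 40843)/(78*((6 + 4*1) + 88) - 5555) = ((4/3 - 9 - (24 + 4)/6) + 40843)/(78*((6 + 4) + 88) - 5555) = ((4/3 - 9 - ⅙*28) + 40843)/(78*(10 + 88) - 5555) = ((4/3 - 9 - 14/3) + 40843)/(78*98 - 5555) = (-37/3 + 40843)/(7644 - 5555) = (122492/3)/2089 = (122492/3)*(1/2089) = 122492/6267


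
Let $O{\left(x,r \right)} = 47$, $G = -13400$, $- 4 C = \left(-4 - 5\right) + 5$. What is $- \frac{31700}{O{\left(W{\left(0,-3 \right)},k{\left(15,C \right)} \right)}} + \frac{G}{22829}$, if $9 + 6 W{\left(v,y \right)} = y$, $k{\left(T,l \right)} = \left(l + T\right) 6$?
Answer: $- \frac{724309100}{1072963} \approx -675.05$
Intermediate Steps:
$C = 1$ ($C = - \frac{\left(-4 - 5\right) + 5}{4} = - \frac{-9 + 5}{4} = \left(- \frac{1}{4}\right) \left(-4\right) = 1$)
$k{\left(T,l \right)} = 6 T + 6 l$ ($k{\left(T,l \right)} = \left(T + l\right) 6 = 6 T + 6 l$)
$W{\left(v,y \right)} = - \frac{3}{2} + \frac{y}{6}$
$- \frac{31700}{O{\left(W{\left(0,-3 \right)},k{\left(15,C \right)} \right)}} + \frac{G}{22829} = - \frac{31700}{47} - \frac{13400}{22829} = - \frac{724309100}{1072963}$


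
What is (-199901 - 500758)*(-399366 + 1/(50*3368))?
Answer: 47121583960768941/168400 ≈ 2.7982e+11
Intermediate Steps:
(-199901 - 500758)*(-399366 + 1/(50*3368)) = -700659*(-399366 + 1/168400) = -700659*(-67253234399/168400) = 47121583960768941/168400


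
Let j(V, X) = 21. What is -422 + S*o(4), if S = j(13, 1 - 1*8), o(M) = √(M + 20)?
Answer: -422 + 42*√6 ≈ -319.12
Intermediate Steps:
o(M) = √(20 + M)
S = 21
-422 + S*o(4) = -422 + 21*√(20 + 4) = -422 + 21*√24 = -422 + 21*(2*√6) = -422 + 42*√6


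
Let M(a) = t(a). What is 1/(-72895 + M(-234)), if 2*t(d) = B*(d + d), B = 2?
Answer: -1/73363 ≈ -1.3631e-5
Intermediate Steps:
t(d) = 2*d (t(d) = (2*(d + d))/2 = (2*(2*d))/2 = (4*d)/2 = 2*d)
M(a) = 2*a
1/(-72895 + M(-234)) = 1/(-72895 + 2*(-234)) = 1/(-72895 - 468) = 1/(-73363) = -1/73363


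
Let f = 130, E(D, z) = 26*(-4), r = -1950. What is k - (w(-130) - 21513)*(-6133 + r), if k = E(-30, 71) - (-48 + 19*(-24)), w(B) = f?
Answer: -172838389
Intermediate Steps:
E(D, z) = -104
w(B) = 130
k = 400 (k = -104 - (-48 + 19*(-24)) = -104 - (-48 - 456) = -104 - 1*(-504) = -104 + 504 = 400)
k - (w(-130) - 21513)*(-6133 + r) = 400 - (130 - 21513)*(-6133 - 1950) = 400 - (-21383)*(-8083) = 400 - 1*172838789 = 400 - 172838789 = -172838389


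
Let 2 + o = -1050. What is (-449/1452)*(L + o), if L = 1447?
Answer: -177355/1452 ≈ -122.15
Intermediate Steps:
o = -1052 (o = -2 - 1050 = -1052)
(-449/1452)*(L + o) = (-449/1452)*(1447 - 1052) = -449*1/1452*395 = -449/1452*395 = -177355/1452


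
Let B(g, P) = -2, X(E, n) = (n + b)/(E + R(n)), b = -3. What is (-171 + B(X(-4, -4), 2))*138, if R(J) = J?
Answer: -23874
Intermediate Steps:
X(E, n) = (-3 + n)/(E + n) (X(E, n) = (n - 3)/(E + n) = (-3 + n)/(E + n))
(-171 + B(X(-4, -4), 2))*138 = (-171 - 2)*138 = -173*138 = -23874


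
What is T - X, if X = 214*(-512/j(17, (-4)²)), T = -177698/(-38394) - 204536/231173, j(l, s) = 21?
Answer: 162197606812331/31064796567 ≈ 5221.3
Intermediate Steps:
T = 16613012285/4437828081 (T = -177698*(-1/38394) - 204536*1/231173 = 88849/19197 - 204536/231173 = 16613012285/4437828081 ≈ 3.7435)
X = -109568/21 (X = 214*(-512/21) = -109568/21 ≈ -5217.5)
T - X = 16613012285/4437828081 - 1*(-109568/21) = 16613012285/4437828081 + 109568/21 = 162197606812331/31064796567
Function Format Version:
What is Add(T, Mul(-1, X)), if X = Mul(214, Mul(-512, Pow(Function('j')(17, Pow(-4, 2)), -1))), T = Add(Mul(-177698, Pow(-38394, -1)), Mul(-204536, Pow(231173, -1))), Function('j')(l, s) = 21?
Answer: Rational(162197606812331, 31064796567) ≈ 5221.3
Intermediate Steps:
T = Rational(16613012285, 4437828081) (T = Add(Mul(-177698, Rational(-1, 38394)), Mul(-204536, Rational(1, 231173))) = Add(Rational(88849, 19197), Rational(-204536, 231173)) = Rational(16613012285, 4437828081) ≈ 3.7435)
X = Rational(-109568, 21) (X = Mul(214, Mul(-512, Pow(21, -1))) = Mul(214, Mul(-512, Rational(1, 21))) = Mul(214, Rational(-512, 21)) = Rational(-109568, 21) ≈ -5217.5)
Add(T, Mul(-1, X)) = Add(Rational(16613012285, 4437828081), Mul(-1, Rational(-109568, 21))) = Add(Rational(16613012285, 4437828081), Rational(109568, 21)) = Rational(162197606812331, 31064796567)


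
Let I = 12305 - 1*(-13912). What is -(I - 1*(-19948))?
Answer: -46165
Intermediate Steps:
I = 26217 (I = 12305 + 13912 = 26217)
-(I - 1*(-19948)) = -(26217 - 1*(-19948)) = -(26217 + 19948) = -1*46165 = -46165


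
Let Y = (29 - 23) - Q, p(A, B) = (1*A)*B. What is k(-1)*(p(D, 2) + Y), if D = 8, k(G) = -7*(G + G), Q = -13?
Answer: 490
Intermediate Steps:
k(G) = -14*G
p(A, B) = A*B
Y = 19 (Y = (29 - 23) - 1*(-13) = 6 + 13 = 19)
k(-1)*(p(D, 2) + Y) = (-14*(-1))*(8*2 + 19) = 14*(16 + 19) = 14*35 = 490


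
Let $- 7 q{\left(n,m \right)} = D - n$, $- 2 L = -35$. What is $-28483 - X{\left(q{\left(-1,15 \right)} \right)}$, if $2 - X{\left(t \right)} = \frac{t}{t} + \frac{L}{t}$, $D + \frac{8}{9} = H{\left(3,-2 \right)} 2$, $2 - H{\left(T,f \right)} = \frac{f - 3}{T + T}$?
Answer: $- \frac{2964541}{104} \approx -28505.0$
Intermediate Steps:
$L = \frac{35}{2}$ ($L = \left(- \frac{1}{2}\right) \left(-35\right) = \frac{35}{2} \approx 17.5$)
$H{\left(T,f \right)} = 2 - \frac{-3 + f}{2 T}$ ($H{\left(T,f \right)} = 2 - \frac{f - 3}{T + T} = 2 - \frac{-3 + f}{2 T}$)
$D = \frac{43}{9}$ ($D = - \frac{8}{9} + \frac{3 - -2 + 4 \cdot 3}{2 \cdot 3} \cdot 2 = - \frac{8}{9} + \frac{1}{2} \cdot \frac{1}{3} \left(3 + 2 + 12\right) 2 = - \frac{8}{9} + \frac{1}{2} \cdot \frac{1}{3} \cdot 17 \cdot 2 = - \frac{8}{9} + \frac{17}{6} \cdot 2 = - \frac{8}{9} + \frac{17}{3} = \frac{43}{9} \approx 4.7778$)
$q{\left(n,m \right)} = - \frac{43}{63} + \frac{n}{7}$ ($q{\left(n,m \right)} = - \frac{\frac{43}{9} - n}{7} = - \frac{43}{63} + \frac{n}{7}$)
$X{\left(t \right)} = 1 - \frac{35}{2 t}$ ($X{\left(t \right)} = 2 - \left(\frac{t}{t} + \frac{35}{2 t}\right) = 2 - \left(1 + \frac{35}{2 t}\right) = 1 - \frac{35}{2 t}$)
$-28483 - X{\left(q{\left(-1,15 \right)} \right)} = -28483 - \frac{- \frac{35}{2} + \left(- \frac{43}{63} + \frac{1}{7} \left(-1\right)\right)}{- \frac{43}{63} + \frac{1}{7} \left(-1\right)} = -28483 - \frac{- \frac{35}{2} - \frac{52}{63}}{- \frac{43}{63} - \frac{1}{7}} = -28483 - \frac{- \frac{35}{2} - \frac{52}{63}}{- \frac{52}{63}} = -28483 - \left(- \frac{63}{52}\right) \left(- \frac{2309}{126}\right) = -28483 - \frac{2309}{104} = - \frac{2964541}{104}$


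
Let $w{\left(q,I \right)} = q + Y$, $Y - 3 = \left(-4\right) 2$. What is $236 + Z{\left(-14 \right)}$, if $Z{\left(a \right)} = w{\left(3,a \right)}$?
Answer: $234$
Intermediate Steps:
$Y = -5$ ($Y = 3 - 8 = -5$)
$w{\left(q,I \right)} = -5 + q$ ($w{\left(q,I \right)} = q - 5 = -5 + q$)
$Z{\left(a \right)} = -2$ ($Z{\left(a \right)} = -5 + 3 = -2$)
$236 + Z{\left(-14 \right)} = 236 - 2 = 234$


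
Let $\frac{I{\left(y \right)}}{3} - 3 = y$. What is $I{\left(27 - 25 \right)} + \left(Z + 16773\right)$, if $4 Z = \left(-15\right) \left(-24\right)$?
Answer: $16878$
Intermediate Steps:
$I{\left(y \right)} = 9 + 3 y$
$Z = 90$ ($Z = \frac{\left(-15\right) \left(-24\right)}{4} = \frac{1}{4} \cdot 360 = 90$)
$I{\left(27 - 25 \right)} + \left(Z + 16773\right) = \left(9 + 3 \left(27 - 25\right)\right) + \left(90 + 16773\right) = \left(9 + 3 \cdot 2\right) + 16863 = \left(9 + 6\right) + 16863 = 15 + 16863 = 16878$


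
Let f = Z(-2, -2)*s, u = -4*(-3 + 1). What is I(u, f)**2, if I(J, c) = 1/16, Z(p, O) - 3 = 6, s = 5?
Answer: 1/256 ≈ 0.0039063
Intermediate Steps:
u = 8 (u = -4*(-2) = 8)
Z(p, O) = 9 (Z(p, O) = 3 + 6 = 9)
f = 45 (f = 9*5 = 45)
I(J, c) = 1/16
I(u, f)**2 = (1/16)**2 = 1/256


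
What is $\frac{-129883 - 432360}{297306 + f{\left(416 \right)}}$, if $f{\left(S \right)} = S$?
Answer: $- \frac{562243}{297722} \approx -1.8885$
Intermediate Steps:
$\frac{-129883 - 432360}{297306 + f{\left(416 \right)}} = \frac{-129883 - 432360}{297306 + 416} = - \frac{562243}{297722}$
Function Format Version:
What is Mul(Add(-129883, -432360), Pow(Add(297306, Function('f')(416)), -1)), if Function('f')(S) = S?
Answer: Rational(-562243, 297722) ≈ -1.8885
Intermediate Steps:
Mul(Add(-129883, -432360), Pow(Add(297306, Function('f')(416)), -1)) = Mul(Add(-129883, -432360), Pow(Add(297306, 416), -1)) = Mul(-562243, Pow(297722, -1)) = Mul(-562243, Rational(1, 297722)) = Rational(-562243, 297722)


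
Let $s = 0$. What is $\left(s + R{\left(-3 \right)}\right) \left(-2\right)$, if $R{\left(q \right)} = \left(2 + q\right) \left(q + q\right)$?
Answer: $-12$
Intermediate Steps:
$R{\left(q \right)} = 2 q \left(2 + q\right)$ ($R{\left(q \right)} = \left(2 + q\right) 2 q = 2 q \left(2 + q\right)$)
$\left(s + R{\left(-3 \right)}\right) \left(-2\right) = \left(0 + 2 \left(-3\right) \left(2 - 3\right)\right) \left(-2\right) = \left(0 + 2 \left(-3\right) \left(-1\right)\right) \left(-2\right) = \left(0 + 6\right) \left(-2\right) = 6 \left(-2\right) = -12$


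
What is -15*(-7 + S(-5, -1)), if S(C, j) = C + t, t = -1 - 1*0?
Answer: 195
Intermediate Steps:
t = -1 (t = -1 + 0 = -1)
S(C, j) = -1 + C (S(C, j) = C - 1 = -1 + C)
-15*(-7 + S(-5, -1)) = -15*(-7 + (-1 - 5)) = -15*(-7 - 6) = -15*(-13) = 195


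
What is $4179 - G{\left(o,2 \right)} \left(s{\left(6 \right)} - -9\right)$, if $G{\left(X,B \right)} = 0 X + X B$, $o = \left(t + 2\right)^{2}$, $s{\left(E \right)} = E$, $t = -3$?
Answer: $4149$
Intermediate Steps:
$o = 1$ ($o = \left(-3 + 2\right)^{2} = \left(-1\right)^{2} = 1$)
$G{\left(X,B \right)} = B X$ ($G{\left(X,B \right)} = 0 + B X = B X$)
$4179 - G{\left(o,2 \right)} \left(s{\left(6 \right)} - -9\right) = 4179 - 2 \cdot 1 \left(6 - -9\right) = 4179 - 2 \left(6 + 9\right) = 4179 - 2 \cdot 15 = 4179 - 30 = 4149$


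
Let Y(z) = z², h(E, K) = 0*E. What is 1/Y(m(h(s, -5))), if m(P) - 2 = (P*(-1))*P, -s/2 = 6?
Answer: ¼ ≈ 0.25000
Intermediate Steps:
s = -12 (s = -2*6 = -12)
h(E, K) = 0
m(P) = 2 - P² (m(P) = 2 + (P*(-1))*P = 2 + (-P)*P = 2 - P²)
1/Y(m(h(s, -5))) = 1/((2 - 1*0²)²) = 1/((2 - 1*0)²) = 1/((2 + 0)²) = 1/(2²) = 1/4 = ¼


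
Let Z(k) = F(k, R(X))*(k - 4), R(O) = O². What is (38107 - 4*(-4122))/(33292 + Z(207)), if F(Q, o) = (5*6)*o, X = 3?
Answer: 54595/88102 ≈ 0.61968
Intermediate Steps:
F(Q, o) = 30*o
Z(k) = -1080 + 270*k (Z(k) = (30*3²)*(k - 4) = (30*9)*(-4 + k) = 270*(-4 + k) = -1080 + 270*k)
(38107 - 4*(-4122))/(33292 + Z(207)) = (38107 - 4*(-4122))/(33292 + (-1080 + 270*207)) = (38107 + 16488)/(33292 + (-1080 + 55890)) = 54595/(33292 + 54810) = 54595/88102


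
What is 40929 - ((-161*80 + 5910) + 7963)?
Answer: 39936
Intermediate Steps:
40929 - ((-161*80 + 5910) + 7963) = 40929 - ((-12880 + 5910) + 7963) = 40929 - (-6970 + 7963) = 40929 - 1*993 = 40929 - 993 = 39936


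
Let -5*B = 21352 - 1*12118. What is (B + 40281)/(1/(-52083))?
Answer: -10008842193/5 ≈ -2.0018e+9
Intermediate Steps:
B = -9234/5 (B = -(21352 - 1*12118)/5 = -(21352 - 12118)/5 = -⅕*9234 = -9234/5 ≈ -1846.8)
(B + 40281)/(1/(-52083)) = (-9234/5 + 40281)/(1/(-52083)) = 192171/(5*(-1/52083)) = (192171/5)*(-52083) = -10008842193/5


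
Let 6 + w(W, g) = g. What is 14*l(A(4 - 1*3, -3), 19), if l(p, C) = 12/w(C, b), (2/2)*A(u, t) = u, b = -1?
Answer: -24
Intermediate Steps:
w(W, g) = -6 + g
A(u, t) = u
l(p, C) = -12/7 (l(p, C) = 12/(-6 - 1) = 12/(-7) = 12*(-⅐) = -12/7)
14*l(A(4 - 1*3, -3), 19) = 14*(-12/7) = -24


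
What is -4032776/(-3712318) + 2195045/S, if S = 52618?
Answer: 4180450835939/97667374262 ≈ 42.803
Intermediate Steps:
-4032776/(-3712318) + 2195045/S = -4032776/(-3712318) + 2195045/52618 = -4032776*(-1/3712318) + 2195045*(1/52618) = 2016388/1856159 + 2195045/52618 = 4180450835939/97667374262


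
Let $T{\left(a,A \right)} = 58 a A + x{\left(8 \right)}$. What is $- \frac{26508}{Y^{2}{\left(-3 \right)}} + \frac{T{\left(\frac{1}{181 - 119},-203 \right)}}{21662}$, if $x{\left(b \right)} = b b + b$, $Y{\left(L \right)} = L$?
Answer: $- \frac{5933579357}{2014566} \approx -2945.3$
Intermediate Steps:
$x{\left(b \right)} = b + b^{2}$ ($x{\left(b \right)} = b^{2} + b = b + b^{2}$)
$T{\left(a,A \right)} = 72 + 58 A a$ ($T{\left(a,A \right)} = 58 a A + 8 \left(1 + 8\right) = 58 A a + 8 \cdot 9 = 58 A a + 72 = 72 + 58 A a$)
$- \frac{26508}{Y^{2}{\left(-3 \right)}} + \frac{T{\left(\frac{1}{181 - 119},-203 \right)}}{21662} = - \frac{26508}{\left(-3\right)^{2}} + \frac{72 + 58 \left(-203\right) \frac{1}{181 - 119}}{21662} = - \frac{26508}{9} + \left(72 + 58 \left(-203\right) \frac{1}{62}\right) \frac{1}{21662} = \left(-26508\right) \frac{1}{9} + \left(72 + 58 \left(-203\right) \frac{1}{62}\right) \frac{1}{21662} = - \frac{8836}{3} + \left(72 - \frac{5887}{31}\right) \frac{1}{21662} = - \frac{8836}{3} - \frac{3655}{671522} = - \frac{5933579357}{2014566}$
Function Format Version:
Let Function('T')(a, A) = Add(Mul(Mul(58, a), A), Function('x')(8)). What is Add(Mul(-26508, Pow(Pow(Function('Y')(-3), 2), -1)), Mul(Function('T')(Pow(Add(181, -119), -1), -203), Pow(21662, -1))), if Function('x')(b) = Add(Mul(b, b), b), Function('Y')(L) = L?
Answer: Rational(-5933579357, 2014566) ≈ -2945.3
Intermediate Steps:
Function('x')(b) = Add(b, Pow(b, 2)) (Function('x')(b) = Add(Pow(b, 2), b) = Add(b, Pow(b, 2)))
Function('T')(a, A) = Add(72, Mul(58, A, a)) (Function('T')(a, A) = Add(Mul(Mul(58, a), A), Mul(8, Add(1, 8))) = Add(Mul(58, A, a), Mul(8, 9)) = Add(Mul(58, A, a), 72) = Add(72, Mul(58, A, a)))
Add(Mul(-26508, Pow(Pow(Function('Y')(-3), 2), -1)), Mul(Function('T')(Pow(Add(181, -119), -1), -203), Pow(21662, -1))) = Add(Mul(-26508, Pow(Pow(-3, 2), -1)), Mul(Add(72, Mul(58, -203, Pow(Add(181, -119), -1))), Pow(21662, -1))) = Add(Mul(-26508, Pow(9, -1)), Mul(Add(72, Mul(58, -203, Pow(62, -1))), Rational(1, 21662))) = Add(Mul(-26508, Rational(1, 9)), Mul(Add(72, Mul(58, -203, Rational(1, 62))), Rational(1, 21662))) = Add(Rational(-8836, 3), Mul(Add(72, Rational(-5887, 31)), Rational(1, 21662))) = Add(Rational(-8836, 3), Mul(Rational(-3655, 31), Rational(1, 21662))) = Add(Rational(-8836, 3), Rational(-3655, 671522)) = Rational(-5933579357, 2014566)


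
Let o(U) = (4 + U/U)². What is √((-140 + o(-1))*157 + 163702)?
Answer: 3*√16183 ≈ 381.64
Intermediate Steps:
o(U) = 25 (o(U) = (4 + 1)² = 5² = 25)
√((-140 + o(-1))*157 + 163702) = √((-140 + 25)*157 + 163702) = √(-115*157 + 163702) = √(-18055 + 163702) = √145647 = 3*√16183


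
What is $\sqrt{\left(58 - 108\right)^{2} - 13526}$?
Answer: $i \sqrt{11026} \approx 105.0 i$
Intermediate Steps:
$\sqrt{\left(58 - 108\right)^{2} - 13526} = \sqrt{\left(-50\right)^{2} - 13526} = \sqrt{2500 - 13526} = \sqrt{-11026} = i \sqrt{11026}$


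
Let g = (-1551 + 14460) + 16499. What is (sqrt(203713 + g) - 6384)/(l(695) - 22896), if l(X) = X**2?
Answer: -6384/460129 + sqrt(233121)/460129 ≈ -0.012825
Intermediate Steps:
g = 29408 (g = 12909 + 16499 = 29408)
(sqrt(203713 + g) - 6384)/(l(695) - 22896) = (sqrt(203713 + 29408) - 6384)/(695**2 - 22896) = (sqrt(233121) - 6384)/(483025 - 22896) = (-6384 + sqrt(233121))/460129 = (-6384 + sqrt(233121))*(1/460129) = -6384/460129 + sqrt(233121)/460129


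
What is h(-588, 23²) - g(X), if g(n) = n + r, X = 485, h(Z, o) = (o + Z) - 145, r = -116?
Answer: -573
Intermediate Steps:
h(Z, o) = -145 + Z + o (h(Z, o) = (Z + o) - 145 = -145 + Z + o)
g(n) = -116 + n (g(n) = n - 116 = -116 + n)
h(-588, 23²) - g(X) = (-145 - 588 + 23²) - (-116 + 485) = (-145 - 588 + 529) - 1*369 = -204 - 369 = -573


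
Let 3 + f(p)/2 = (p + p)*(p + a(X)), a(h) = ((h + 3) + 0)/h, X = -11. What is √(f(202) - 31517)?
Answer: √16005957/11 ≈ 363.70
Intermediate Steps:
a(h) = (3 + h)/h (a(h) = ((3 + h) + 0)/h = (3 + h)/h)
f(p) = -6 + 4*p*(8/11 + p) (f(p) = -6 + 2*((p + p)*(p + (3 - 11)/(-11))) = -6 + 2*((2*p)*(p - 1/11*(-8))) = -6 + 2*((2*p)*(p + 8/11)) = -6 + 2*((2*p)*(8/11 + p)) = -6 + 2*(2*p*(8/11 + p)) = -6 + 4*p*(8/11 + p))
√(f(202) - 31517) = √((-6 + 4*202² + (32/11)*202) - 31517) = √((-6 + 4*40804 + 6464/11) - 31517) = √((-6 + 163216 + 6464/11) - 31517) = √(1801774/11 - 31517) = √(1455087/11) = √16005957/11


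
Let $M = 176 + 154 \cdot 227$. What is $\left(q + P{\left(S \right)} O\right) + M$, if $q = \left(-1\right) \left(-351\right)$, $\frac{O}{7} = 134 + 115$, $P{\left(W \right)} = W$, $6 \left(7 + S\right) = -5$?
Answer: $\frac{43663}{2} \approx 21832.0$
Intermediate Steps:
$S = - \frac{47}{6}$ ($S = -7 + \frac{1}{6} \left(-5\right) = -7 - \frac{5}{6} = - \frac{47}{6} \approx -7.8333$)
$M = 35134$ ($M = 176 + 34958 = 35134$)
$O = 1743$ ($O = 7 \left(134 + 115\right) = 7 \cdot 249 = 1743$)
$q = 351$
$\left(q + P{\left(S \right)} O\right) + M = \left(351 - \frac{27307}{2}\right) + 35134 = - \frac{26605}{2} + 35134 = \frac{43663}{2}$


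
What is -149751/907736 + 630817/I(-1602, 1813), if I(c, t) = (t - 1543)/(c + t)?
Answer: 60410893966531/122544360 ≈ 4.9297e+5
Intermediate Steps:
I(c, t) = (-1543 + t)/(c + t)
-149751/907736 + 630817/I(-1602, 1813) = -149751/907736 + 630817/(((-1543 + 1813)/(-1602 + 1813))) = -149751*1/907736 + 630817/((270/211)) = -149751/907736 + 630817/(((1/211)*270)) = -149751/907736 + 630817/(270/211) = -149751/907736 + 630817*(211/270) = -149751/907736 + 133102387/270 = 60410893966531/122544360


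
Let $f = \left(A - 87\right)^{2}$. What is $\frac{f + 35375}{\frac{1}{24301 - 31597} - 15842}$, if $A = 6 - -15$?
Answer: $- \frac{289877376}{115583233} \approx -2.508$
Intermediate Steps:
$A = 21$ ($A = 6 + 15 = 21$)
$f = 4356$ ($f = \left(21 - 87\right)^{2} = \left(-66\right)^{2} = 4356$)
$\frac{f + 35375}{\frac{1}{24301 - 31597} - 15842} = \frac{4356 + 35375}{\frac{1}{24301 - 31597} - 15842} = \frac{39731}{\frac{1}{-7296} - 15842} = \frac{39731}{- \frac{1}{7296} - 15842} = \frac{39731}{- \frac{115583233}{7296}} = 39731 \left(- \frac{7296}{115583233}\right) = - \frac{289877376}{115583233}$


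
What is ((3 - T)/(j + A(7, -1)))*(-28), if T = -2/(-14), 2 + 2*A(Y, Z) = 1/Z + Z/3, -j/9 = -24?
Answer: -240/643 ≈ -0.37325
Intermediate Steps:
j = 216 (j = -9*(-24) = 216)
A(Y, Z) = -1 + 1/(2*Z) + Z/6 (A(Y, Z) = -1 + (1/Z + Z/3)/2 = -1 + (1/(2*Z) + Z/6) = -1 + 1/(2*Z) + Z/6)
T = ⅐ (T = -2*(-1/14) = ⅐ ≈ 0.14286)
((3 - T)/(j + A(7, -1)))*(-28) = ((3 - 1*⅐)/(216 + (⅙)*(3 - (-6 - 1))/(-1)))*(-28) = ((3 - ⅐)/(216 + (⅙)*(-1)*(3 - 1*(-7))))*(-28) = ((20/7)/(216 + (⅙)*(-1)*(3 + 7)))*(-28) = ((20/7)/(216 + (⅙)*(-1)*10))*(-28) = ((20/7)/(216 - 5/3))*(-28) = ((20/7)/(643/3))*(-28) = ((3/643)*(20/7))*(-28) = (60/4501)*(-28) = -240/643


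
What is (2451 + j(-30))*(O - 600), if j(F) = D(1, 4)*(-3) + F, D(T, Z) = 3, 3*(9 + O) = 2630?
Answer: 645612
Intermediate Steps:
O = 2603/3 (O = -9 + (⅓)*2630 = -9 + 2630/3 = 2603/3 ≈ 867.67)
j(F) = -9 + F (j(F) = 3*(-3) + F = -9 + F)
(2451 + j(-30))*(O - 600) = (2451 + (-9 - 30))*(2603/3 - 600) = (2451 - 39)*(803/3) = 2412*(803/3) = 645612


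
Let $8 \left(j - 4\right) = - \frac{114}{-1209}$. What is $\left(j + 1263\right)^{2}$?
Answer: $\frac{4171491710929}{2598544} \approx 1.6053 \cdot 10^{6}$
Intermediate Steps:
$j = \frac{6467}{1612}$ ($j = 4 + \frac{\left(-114\right) \frac{1}{-1209}}{8} = 4 + \frac{\left(-114\right) \left(- \frac{1}{1209}\right)}{8} = 4 + \frac{1}{8} \cdot \frac{38}{403} = 4 + \frac{19}{1612} = \frac{6467}{1612} \approx 4.0118$)
$\left(j + 1263\right)^{2} = \left(\frac{6467}{1612} + 1263\right)^{2} = \left(\frac{2042423}{1612}\right)^{2} = \frac{4171491710929}{2598544}$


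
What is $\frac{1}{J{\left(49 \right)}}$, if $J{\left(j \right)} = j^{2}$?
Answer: $\frac{1}{2401} \approx 0.00041649$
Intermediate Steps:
$\frac{1}{J{\left(49 \right)}} = \frac{1}{49^{2}} = \frac{1}{2401}$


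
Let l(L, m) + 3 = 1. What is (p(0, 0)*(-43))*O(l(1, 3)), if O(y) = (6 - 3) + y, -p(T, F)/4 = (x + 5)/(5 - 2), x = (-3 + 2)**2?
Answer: 344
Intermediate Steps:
x = 1 (x = (-1)**2 = 1)
p(T, F) = -8 (p(T, F) = -4*(1 + 5)/(5 - 2) = -24/3 = -4*2 = -8)
l(L, m) = -2 (l(L, m) = -3 + 1 = -2)
O(y) = 3 + y
(p(0, 0)*(-43))*O(l(1, 3)) = (-8*(-43))*(3 - 2) = 344*1 = 344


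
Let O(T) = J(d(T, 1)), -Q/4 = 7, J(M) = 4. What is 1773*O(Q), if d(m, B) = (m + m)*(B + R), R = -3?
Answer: 7092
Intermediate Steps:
d(m, B) = 2*m*(-3 + B) (d(m, B) = (m + m)*(B - 3) = (2*m)*(-3 + B) = 2*m*(-3 + B))
Q = -28 (Q = -4*7 = -28)
O(T) = 4
1773*O(Q) = 1773*4 = 7092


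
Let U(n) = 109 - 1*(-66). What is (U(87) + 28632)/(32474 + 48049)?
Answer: 28807/80523 ≈ 0.35775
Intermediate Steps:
U(n) = 175 (U(n) = 109 + 66 = 175)
(U(87) + 28632)/(32474 + 48049) = (175 + 28632)/(32474 + 48049) = 28807/80523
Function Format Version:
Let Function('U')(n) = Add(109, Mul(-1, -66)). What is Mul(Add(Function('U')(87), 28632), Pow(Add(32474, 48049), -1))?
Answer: Rational(28807, 80523) ≈ 0.35775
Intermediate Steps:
Function('U')(n) = 175 (Function('U')(n) = Add(109, 66) = 175)
Mul(Add(Function('U')(87), 28632), Pow(Add(32474, 48049), -1)) = Mul(Add(175, 28632), Pow(Add(32474, 48049), -1)) = Mul(28807, Pow(80523, -1)) = Mul(28807, Rational(1, 80523)) = Rational(28807, 80523)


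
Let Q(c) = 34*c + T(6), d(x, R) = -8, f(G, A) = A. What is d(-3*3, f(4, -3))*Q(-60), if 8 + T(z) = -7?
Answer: 16440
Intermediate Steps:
T(z) = -15 (T(z) = -8 - 7 = -15)
Q(c) = -15 + 34*c (Q(c) = 34*c - 15 = -15 + 34*c)
d(-3*3, f(4, -3))*Q(-60) = -8*(-15 + 34*(-60)) = -8*(-15 - 2040) = -8*(-2055) = 16440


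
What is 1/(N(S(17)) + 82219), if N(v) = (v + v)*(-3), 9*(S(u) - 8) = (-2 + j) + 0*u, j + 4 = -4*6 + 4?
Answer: 3/246565 ≈ 1.2167e-5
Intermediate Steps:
j = -24 (j = -4 + (-4*6 + 4) = -4 + (-24 + 4) = -4 - 20 = -24)
S(u) = 46/9 (S(u) = 8 + ((-2 - 24) + 0*u)/9 = 8 + (-26 + 0)/9 = 8 + (1/9)*(-26) = 8 - 26/9 = 46/9)
N(v) = -6*v (N(v) = (2*v)*(-3) = -6*v)
1/(N(S(17)) + 82219) = 1/(-6*46/9 + 82219) = 1/(-92/3 + 82219) = 1/(246565/3) = 3/246565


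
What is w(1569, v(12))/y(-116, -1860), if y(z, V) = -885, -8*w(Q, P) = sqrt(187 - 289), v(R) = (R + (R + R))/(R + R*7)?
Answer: I*sqrt(102)/7080 ≈ 0.0014265*I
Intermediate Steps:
v(R) = 3/8 (v(R) = (R + 2*R)/(R + 7*R) = (3*R)/((8*R)) = (3*R)*(1/(8*R)) = 3/8)
w(Q, P) = -I*sqrt(102)/8 (w(Q, P) = -sqrt(187 - 289)/8 = -I*sqrt(102)/8)
w(1569, v(12))/y(-116, -1860) = -I*sqrt(102)/8/(-885) = -I*sqrt(102)/8*(-1/885) = I*sqrt(102)/7080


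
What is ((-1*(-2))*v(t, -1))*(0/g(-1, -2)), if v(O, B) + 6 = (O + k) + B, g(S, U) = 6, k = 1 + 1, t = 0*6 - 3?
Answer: 0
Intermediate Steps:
t = -3 (t = 0 - 3 = -3)
k = 2
v(O, B) = -4 + B + O (v(O, B) = -6 + ((O + 2) + B) = -6 + ((2 + O) + B) = -6 + (2 + B + O) = -4 + B + O)
((-1*(-2))*v(t, -1))*(0/g(-1, -2)) = ((-1*(-2))*(-4 - 1 - 3))*(0/6) = (2*(-8))*(0*(⅙)) = -16*0 = 0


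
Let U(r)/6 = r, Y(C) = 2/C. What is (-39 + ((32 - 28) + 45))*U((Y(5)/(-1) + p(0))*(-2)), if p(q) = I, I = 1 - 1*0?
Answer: -72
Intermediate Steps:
I = 1 (I = 1 + 0 = 1)
p(q) = 1
U(r) = 6*r
(-39 + ((32 - 28) + 45))*U((Y(5)/(-1) + p(0))*(-2)) = (-39 + ((32 - 28) + 45))*(6*(((2/5)/(-1) + 1)*(-2))) = (-39 + (4 + 45))*(6*(((2*(⅕))*(-1) + 1)*(-2))) = (-39 + 49)*(6*(((⅖)*(-1) + 1)*(-2))) = 10*(6*((-⅖ + 1)*(-2))) = 10*(6*((⅗)*(-2))) = 10*(6*(-6/5)) = 10*(-36/5) = -72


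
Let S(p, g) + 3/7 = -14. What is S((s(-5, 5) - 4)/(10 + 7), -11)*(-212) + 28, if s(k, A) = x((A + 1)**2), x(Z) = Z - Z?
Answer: 21608/7 ≈ 3086.9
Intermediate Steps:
x(Z) = 0
s(k, A) = 0
S(p, g) = -101/7 (S(p, g) = -3/7 - 14 = -101/7)
S((s(-5, 5) - 4)/(10 + 7), -11)*(-212) + 28 = -101/7*(-212) + 28 = 21412/7 + 28 = 21608/7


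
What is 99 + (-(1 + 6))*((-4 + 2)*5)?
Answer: 169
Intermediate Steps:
99 + (-(1 + 6))*((-4 + 2)*5) = 99 + (-1*7)*(-2*5) = 99 - 7*(-10) = 99 + 70 = 169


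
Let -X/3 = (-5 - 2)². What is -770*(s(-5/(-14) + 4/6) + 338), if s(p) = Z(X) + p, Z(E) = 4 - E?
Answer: -1131955/3 ≈ -3.7732e+5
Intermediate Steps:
X = -147 (X = -3*(-5 - 2)² = -3*(-7)² = -3*49 = -147)
s(p) = 151 + p (s(p) = (4 - 1*(-147)) + p = (4 + 147) + p = 151 + p)
-770*(s(-5/(-14) + 4/6) + 338) = -770*((151 + (-5/(-14) + 4/6)) + 338) = -770*((151 + (-5*(-1/14) + 4*(⅙))) + 338) = -770*((151 + (5/14 + ⅔)) + 338) = -770*((151 + 43/42) + 338) = -770*(6385/42 + 338) = -770*20581/42 = -1131955/3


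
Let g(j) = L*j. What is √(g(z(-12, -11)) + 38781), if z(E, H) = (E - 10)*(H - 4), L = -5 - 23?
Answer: √29541 ≈ 171.88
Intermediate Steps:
L = -28
z(E, H) = (-10 + E)*(-4 + H)
g(j) = -28*j
√(g(z(-12, -11)) + 38781) = √(-28*(40 - 10*(-11) - 4*(-12) - 12*(-11)) + 38781) = √(-28*(40 + 110 + 48 + 132) + 38781) = √(-28*330 + 38781) = √(-9240 + 38781) = √29541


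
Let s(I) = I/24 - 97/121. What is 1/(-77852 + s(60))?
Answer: -242/18839773 ≈ -1.2845e-5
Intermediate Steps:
s(I) = -97/121 + I/24 (s(I) = I*(1/24) - 97*1/121 = I/24 - 97/121 = -97/121 + I/24)
1/(-77852 + s(60)) = 1/(-77852 + (-97/121 + (1/24)*60)) = 1/(-77852 + (-97/121 + 5/2)) = 1/(-77852 + 411/242) = 1/(-18839773/242) = -242/18839773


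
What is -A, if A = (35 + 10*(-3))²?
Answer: -25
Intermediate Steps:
A = 25 (A = (35 - 30)² = 5² = 25)
-A = -1*25 = -25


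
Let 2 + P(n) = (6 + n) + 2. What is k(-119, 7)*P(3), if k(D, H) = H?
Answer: 63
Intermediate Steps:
P(n) = 6 + n (P(n) = -2 + ((6 + n) + 2) = -2 + (8 + n) = 6 + n)
k(-119, 7)*P(3) = 7*(6 + 3) = 7*9 = 63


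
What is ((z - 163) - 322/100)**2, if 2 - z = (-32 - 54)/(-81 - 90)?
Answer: 1983537041161/73102500 ≈ 27134.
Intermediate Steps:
z = 256/171 (z = 2 - (-32 - 54)/(-81 - 90) = 2 - (-86)/(-171) = 2 - (-86)*(-1)/171 = 2 - 1*86/171 = 2 - 86/171 = 256/171 ≈ 1.4971)
((z - 163) - 322/100)**2 = ((256/171 - 163) - 322/100)**2 = (-27617/171 - 322*1/100)**2 = (-27617/171 - 161/50)**2 = (-1408381/8550)**2 = 1983537041161/73102500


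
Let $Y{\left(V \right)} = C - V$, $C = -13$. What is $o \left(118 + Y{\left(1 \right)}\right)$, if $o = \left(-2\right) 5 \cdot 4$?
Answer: $-4160$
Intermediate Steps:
$Y{\left(V \right)} = -13 - V$
$o = -40$ ($o = \left(-10\right) 4 = -40$)
$o \left(118 + Y{\left(1 \right)}\right) = - 40 \left(118 - 14\right) = \left(-40\right) 104 = -4160$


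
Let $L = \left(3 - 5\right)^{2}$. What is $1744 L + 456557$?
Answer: $463533$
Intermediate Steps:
$L = 4$ ($L = \left(-2\right)^{2} = 4$)
$1744 L + 456557 = 1744 \cdot 4 + 456557 = 6976 + 456557 = 463533$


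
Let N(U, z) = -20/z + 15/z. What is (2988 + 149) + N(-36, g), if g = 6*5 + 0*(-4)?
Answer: 18821/6 ≈ 3136.8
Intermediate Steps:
g = 30 (g = 30 + 0 = 30)
N(U, z) = -5/z
(2988 + 149) + N(-36, g) = (2988 + 149) - 5/30 = 3137 - 5*1/30 = 3137 - 1/6 = 18821/6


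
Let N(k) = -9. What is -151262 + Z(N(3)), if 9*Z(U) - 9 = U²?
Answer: -151252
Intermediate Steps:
Z(U) = 1 + U²/9
-151262 + Z(N(3)) = -151262 + (1 + (⅑)*(-9)²) = -151262 + (1 + (⅑)*81) = -151262 + (1 + 9) = -151262 + 10 = -151252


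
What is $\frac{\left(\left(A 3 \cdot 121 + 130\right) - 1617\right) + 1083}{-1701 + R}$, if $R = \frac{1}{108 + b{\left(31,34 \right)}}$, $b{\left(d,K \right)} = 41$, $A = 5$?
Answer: $- \frac{210239}{253448} \approx -0.82952$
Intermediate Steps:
$R = \frac{1}{149}$ ($R = \frac{1}{108 + 41} = \frac{1}{149} \approx 0.0067114$)
$\frac{\left(\left(A 3 \cdot 121 + 130\right) - 1617\right) + 1083}{-1701 + R} = \frac{\left(\left(5 \cdot 3 \cdot 121 + 130\right) - 1617\right) + 1083}{-1701 + \frac{1}{149}} = \frac{\left(\left(15 \cdot 121 + 130\right) - 1617\right) + 1083}{- \frac{253448}{149}} = \left(\left(\left(1815 + 130\right) - 1617\right) + 1083\right) \left(- \frac{149}{253448}\right) = \left(\left(1945 - 1617\right) + 1083\right) \left(- \frac{149}{253448}\right) = \left(328 + 1083\right) \left(- \frac{149}{253448}\right) = 1411 \left(- \frac{149}{253448}\right) = - \frac{210239}{253448}$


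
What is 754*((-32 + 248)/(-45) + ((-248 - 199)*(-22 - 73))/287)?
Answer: 154899498/1435 ≈ 1.0794e+5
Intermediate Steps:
754*((-32 + 248)/(-45) + ((-248 - 199)*(-22 - 73))/287) = 754*(216*(-1/45) - 447*(-95)*(1/287)) = 754*(-24/5 + 42465*(1/287)) = 754*(-24/5 + 42465/287) = 754*(205437/1435) = 154899498/1435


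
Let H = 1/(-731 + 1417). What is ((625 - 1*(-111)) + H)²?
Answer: 254920980609/470596 ≈ 5.4170e+5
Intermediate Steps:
H = 1/686 ≈ 0.0014577
((625 - 1*(-111)) + H)² = ((625 - 1*(-111)) + 1/686)² = ((625 + 111) + 1/686)² = (736 + 1/686)² = (504897/686)² = 254920980609/470596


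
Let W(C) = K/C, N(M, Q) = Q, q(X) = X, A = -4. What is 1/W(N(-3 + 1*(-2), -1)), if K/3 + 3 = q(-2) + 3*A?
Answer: 1/51 ≈ 0.019608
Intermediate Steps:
K = -51 (K = -9 + 3*(-2 + 3*(-4)) = -9 + 3*(-2 - 12) = -9 + 3*(-14) = -9 - 42 = -51)
W(C) = -51/C
1/W(N(-3 + 1*(-2), -1)) = 1/(-51/(-1)) = 1/(-51*(-1)) = 1/51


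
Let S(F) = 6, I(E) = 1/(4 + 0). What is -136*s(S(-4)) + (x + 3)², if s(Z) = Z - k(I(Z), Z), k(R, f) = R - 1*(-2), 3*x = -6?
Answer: -509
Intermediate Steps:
I(E) = ¼ (I(E) = 1/4 = ¼)
x = -2 (x = (⅓)*(-6) = -2)
k(R, f) = 2 + R (k(R, f) = R + 2 = 2 + R)
s(Z) = -9/4 + Z (s(Z) = Z - (2 + ¼) = Z - 1*9/4 = Z - 9/4 = -9/4 + Z)
-136*s(S(-4)) + (x + 3)² = -136*(-9/4 + 6) + (-2 + 3)² = -136*15/4 + 1² = -510 + 1 = -509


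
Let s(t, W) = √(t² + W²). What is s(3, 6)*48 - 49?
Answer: -49 + 144*√5 ≈ 272.99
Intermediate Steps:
s(t, W) = √(W² + t²)
s(3, 6)*48 - 49 = √(6² + 3²)*48 - 49 = √(36 + 9)*48 - 49 = √45*48 - 49 = (3*√5)*48 - 49 = 144*√5 - 49 = -49 + 144*√5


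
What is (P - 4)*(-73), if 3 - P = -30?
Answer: -2117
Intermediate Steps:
P = 33 (P = 3 - 1*(-30) = 3 + 30 = 33)
(P - 4)*(-73) = (33 - 4)*(-73) = 29*(-73) = -2117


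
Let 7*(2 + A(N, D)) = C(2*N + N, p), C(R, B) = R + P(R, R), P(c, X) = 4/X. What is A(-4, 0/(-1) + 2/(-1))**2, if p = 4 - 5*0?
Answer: 6241/441 ≈ 14.152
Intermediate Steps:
p = 4 (p = 4 + 0 = 4)
C(R, B) = R + 4/R
A(N, D) = -2 + 3*N/7 + 4/(21*N) (A(N, D) = -2 + ((2*N + N) + 4/(2*N + N))/7 = -2 + (3*N + 4/((3*N)))/7 = -2 + (3*N + 4*(1/(3*N)))/7 = -2 + (3*N + 4/(3*N))/7 = -2 + (3*N/7 + 4/(21*N)) = -2 + 3*N/7 + 4/(21*N))
A(-4, 0/(-1) + 2/(-1))**2 = (-2 + (3/7)*(-4) + (4/21)/(-4))**2 = (-2 - 12/7 + (4/21)*(-1/4))**2 = (-2 - 12/7 - 1/21)**2 = (-79/21)**2 = 6241/441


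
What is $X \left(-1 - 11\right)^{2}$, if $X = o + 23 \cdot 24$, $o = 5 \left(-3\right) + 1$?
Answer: $77472$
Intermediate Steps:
$o = -14$ ($o = -15 + 1 = -14$)
$X = 538$ ($X = -14 + 23 \cdot 24 = -14 + 552 = 538$)
$X \left(-1 - 11\right)^{2} = 538 \left(-1 - 11\right)^{2} = 538 \left(-12\right)^{2} = 538 \cdot 144 = 77472$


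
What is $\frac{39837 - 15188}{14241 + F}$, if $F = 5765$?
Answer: $\frac{24649}{20006} \approx 1.2321$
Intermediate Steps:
$\frac{39837 - 15188}{14241 + F} = \frac{39837 - 15188}{14241 + 5765} = \frac{39837 + \left(-18130 + 2942\right)}{20006} = \left(39837 - 15188\right) \frac{1}{20006} = 24649 \cdot \frac{1}{20006} = \frac{24649}{20006}$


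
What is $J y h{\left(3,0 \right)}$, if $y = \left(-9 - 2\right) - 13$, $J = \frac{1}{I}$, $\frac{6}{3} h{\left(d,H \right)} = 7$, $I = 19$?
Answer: $- \frac{84}{19} \approx -4.4211$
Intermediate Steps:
$h{\left(d,H \right)} = \frac{7}{2}$ ($h{\left(d,H \right)} = \frac{1}{2} \cdot 7 = \frac{7}{2}$)
$J = \frac{1}{19} \approx 0.052632$
$y = -24$ ($y = -11 - 13 = -24$)
$J y h{\left(3,0 \right)} = \frac{1}{19} \left(-24\right) \frac{7}{2} = \left(- \frac{24}{19}\right) \frac{7}{2} = - \frac{84}{19}$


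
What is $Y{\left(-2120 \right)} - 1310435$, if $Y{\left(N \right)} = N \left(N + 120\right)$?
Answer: $2929565$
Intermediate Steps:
$Y{\left(N \right)} = N \left(120 + N\right)$
$Y{\left(-2120 \right)} - 1310435 = - 2120 \left(120 - 2120\right) - 1310435 = \left(-2120\right) \left(-2000\right) - 1310435 = 4240000 - 1310435 = 2929565$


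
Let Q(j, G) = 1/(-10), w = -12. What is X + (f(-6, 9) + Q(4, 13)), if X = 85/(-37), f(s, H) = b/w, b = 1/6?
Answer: -32117/13320 ≈ -2.4112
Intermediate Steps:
b = 1/6 ≈ 0.16667
f(s, H) = -1/72 (f(s, H) = (1/6)/(-12) = (1/6)*(-1/12) = -1/72)
Q(j, G) = -1/10
X = -85/37 (X = 85*(-1/37) = -85/37 ≈ -2.2973)
X + (f(-6, 9) + Q(4, 13)) = -85/37 + (-1/72 - 1/10) = -85/37 - 41/360 = -32117/13320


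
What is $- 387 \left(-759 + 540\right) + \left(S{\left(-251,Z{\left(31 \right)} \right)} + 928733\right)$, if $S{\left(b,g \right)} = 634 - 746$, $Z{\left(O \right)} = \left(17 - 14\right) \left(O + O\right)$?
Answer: $1013374$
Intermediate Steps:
$Z{\left(O \right)} = 6 O$ ($Z{\left(O \right)} = 3 \cdot 2 O = 6 O$)
$S{\left(b,g \right)} = -112$ ($S{\left(b,g \right)} = 634 - 746 = -112$)
$- 387 \left(-759 + 540\right) + \left(S{\left(-251,Z{\left(31 \right)} \right)} + 928733\right) = - 387 \left(-759 + 540\right) + \left(-112 + 928733\right) = \left(-387\right) \left(-219\right) + 928621 = 84753 + 928621 = 1013374$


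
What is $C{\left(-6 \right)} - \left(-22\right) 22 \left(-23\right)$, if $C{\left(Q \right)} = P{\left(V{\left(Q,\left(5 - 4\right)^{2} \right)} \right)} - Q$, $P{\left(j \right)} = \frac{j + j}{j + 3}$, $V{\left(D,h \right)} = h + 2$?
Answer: $-11125$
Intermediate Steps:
$V{\left(D,h \right)} = 2 + h$
$P{\left(j \right)} = \frac{2 j}{3 + j}$
$C{\left(Q \right)} = 1 - Q$ ($C{\left(Q \right)} = \frac{2 \left(2 + \left(5 - 4\right)^{2}\right)}{3 + \left(2 + \left(5 - 4\right)^{2}\right)} - Q = \frac{2 \left(2 + 1^{2}\right)}{3 + \left(2 + 1^{2}\right)} - Q = \frac{2 \left(2 + 1\right)}{3 + \left(2 + 1\right)} - Q = 2 \cdot 3 \frac{1}{3 + 3} - Q = 2 \cdot 3 \cdot \frac{1}{6} - Q = 1 - Q$)
$C{\left(-6 \right)} - \left(-22\right) 22 \left(-23\right) = \left(1 - -6\right) - \left(-22\right) 22 \left(-23\right) = \left(1 + 6\right) - \left(-484\right) \left(-23\right) = 7 - 11132 = -11125$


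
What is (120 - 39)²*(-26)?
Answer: -170586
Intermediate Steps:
(120 - 39)²*(-26) = 81²*(-26) = 6561*(-26) = -170586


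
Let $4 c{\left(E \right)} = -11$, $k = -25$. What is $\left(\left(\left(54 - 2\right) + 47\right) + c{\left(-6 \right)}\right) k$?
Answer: $- \frac{9625}{4} \approx -2406.3$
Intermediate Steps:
$c{\left(E \right)} = - \frac{11}{4}$ ($c{\left(E \right)} = \frac{1}{4} \left(-11\right) = - \frac{11}{4}$)
$\left(\left(\left(54 - 2\right) + 47\right) + c{\left(-6 \right)}\right) k = \left(\left(\left(54 - 2\right) + 47\right) - \frac{11}{4}\right) \left(-25\right) = \left(\left(52 + 47\right) - \frac{11}{4}\right) \left(-25\right) = \left(99 - \frac{11}{4}\right) \left(-25\right) = \frac{385}{4} \left(-25\right) = - \frac{9625}{4}$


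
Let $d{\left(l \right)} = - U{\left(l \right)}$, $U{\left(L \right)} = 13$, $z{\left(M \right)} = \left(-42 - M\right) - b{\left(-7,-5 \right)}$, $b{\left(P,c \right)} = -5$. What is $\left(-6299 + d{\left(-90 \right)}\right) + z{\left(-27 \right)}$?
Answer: $-6322$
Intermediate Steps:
$z{\left(M \right)} = -37 - M$ ($z{\left(M \right)} = \left(-42 - M\right) - -5 = \left(-42 - M\right) + 5 = -37 - M$)
$d{\left(l \right)} = -13$ ($d{\left(l \right)} = \left(-1\right) 13 = -13$)
$\left(-6299 + d{\left(-90 \right)}\right) + z{\left(-27 \right)} = \left(-6299 - 13\right) - 10 = -6312 + \left(-37 + 27\right) = -6312 - 10 = -6322$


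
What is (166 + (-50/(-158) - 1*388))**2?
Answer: 306705169/6241 ≈ 49144.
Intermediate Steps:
(166 + (-50/(-158) - 1*388))**2 = (166 + (-50*(-1/158) - 388))**2 = (166 + (25/79 - 388))**2 = (166 - 30627/79)**2 = (-17513/79)**2 = 306705169/6241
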